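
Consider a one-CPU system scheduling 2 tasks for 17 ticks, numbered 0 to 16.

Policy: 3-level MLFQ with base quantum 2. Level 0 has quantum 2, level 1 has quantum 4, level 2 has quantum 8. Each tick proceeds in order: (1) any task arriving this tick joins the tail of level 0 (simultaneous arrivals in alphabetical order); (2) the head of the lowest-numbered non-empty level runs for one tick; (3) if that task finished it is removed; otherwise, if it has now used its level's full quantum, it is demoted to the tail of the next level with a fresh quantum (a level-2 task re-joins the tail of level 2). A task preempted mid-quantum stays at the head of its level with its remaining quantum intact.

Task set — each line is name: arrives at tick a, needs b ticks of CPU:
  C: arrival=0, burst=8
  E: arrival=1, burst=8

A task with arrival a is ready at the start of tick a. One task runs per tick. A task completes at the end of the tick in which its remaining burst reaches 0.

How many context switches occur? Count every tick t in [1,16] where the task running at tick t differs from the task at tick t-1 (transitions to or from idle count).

t=0: L0/L1/L2 = C/-/- → run C
t=1: L0/L1/L2 = CE/-/- → run C
t=2: L0/L1/L2 = E/C/- → run E
t=3: L0/L1/L2 = E/C/- → run E
t=4: L0/L1/L2 = -/CE/- → run C
t=5: L0/L1/L2 = -/CE/- → run C
t=6: L0/L1/L2 = -/CE/- → run C
t=7: L0/L1/L2 = -/CE/- → run C
t=8: L0/L1/L2 = -/E/C → run E
t=9: L0/L1/L2 = -/E/C → run E
t=10: L0/L1/L2 = -/E/C → run E
t=11: L0/L1/L2 = -/E/C → run E
t=12: L0/L1/L2 = -/-/CE → run C
t=13: L0/L1/L2 = -/-/CE → run C
t=14: L0/L1/L2 = -/-/E → run E
t=15: L0/L1/L2 = -/-/E → run E
t=16: (idle)

context switches = 6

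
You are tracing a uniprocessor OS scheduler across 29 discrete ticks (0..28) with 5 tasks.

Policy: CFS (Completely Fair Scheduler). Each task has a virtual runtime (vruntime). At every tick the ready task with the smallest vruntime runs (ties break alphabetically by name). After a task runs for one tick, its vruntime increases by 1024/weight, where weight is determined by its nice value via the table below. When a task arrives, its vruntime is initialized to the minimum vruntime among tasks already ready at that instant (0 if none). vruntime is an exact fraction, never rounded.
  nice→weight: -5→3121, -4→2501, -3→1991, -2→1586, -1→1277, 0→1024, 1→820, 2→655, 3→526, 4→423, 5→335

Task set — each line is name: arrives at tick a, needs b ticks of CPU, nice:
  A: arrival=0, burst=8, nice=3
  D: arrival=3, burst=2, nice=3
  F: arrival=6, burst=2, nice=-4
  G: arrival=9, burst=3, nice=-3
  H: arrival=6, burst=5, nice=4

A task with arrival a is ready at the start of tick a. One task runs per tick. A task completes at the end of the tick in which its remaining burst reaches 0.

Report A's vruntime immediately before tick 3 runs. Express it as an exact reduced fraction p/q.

vruntime(A, start of tick 3) = 1536/263

t=0: vr[A=0] → run A
t=1: vr[A=512/263] → run A
t=2: vr[A=1024/263] → run A
t=3: vr[A=1536/263 D=1536/263] → run A
t=4: vr[A=2048/263 D=1536/263] → run D
t=5: vr[A=2048/263 D=2048/263] → run A
t=6: vr[A=2560/263 D=2048/263 F=2048/263 H=2048/263] → run D
t=7: vr[A=2560/263 F=2048/263 H=2048/263] → run F
t=8: vr[A=2560/263 F=5391360/657763 H=2048/263] → run H
t=9: vr[A=2560/263 F=5391360/657763 G=5391360/657763 H=1135616/111249] → run F
t=10: vr[A=2560/263 G=5391360/657763 H=1135616/111249] → run G
t=11: vr[A=2560/263 G=11407747072/1309606133 H=1135616/111249] → run G
t=12: vr[A=2560/263 G=12081296384/1309606133 H=1135616/111249] → run G
t=13: vr[A=2560/263 H=1135616/111249] → run A
t=14: vr[A=3072/263 H=1135616/111249] → run H
t=15: vr[A=3072/263 H=1404928/111249] → run A
t=16: vr[A=3584/263 H=1404928/111249] → run H
t=17: vr[A=3584/263 H=558080/37083] → run A
t=18: vr[H=558080/37083] → run H
t=19: vr[H=1943552/111249] → run H
t=20: (idle)
t=21: (idle)
t=22: (idle)
t=23: (idle)
t=24: (idle)
t=25: (idle)
t=26: (idle)
t=27: (idle)
t=28: (idle)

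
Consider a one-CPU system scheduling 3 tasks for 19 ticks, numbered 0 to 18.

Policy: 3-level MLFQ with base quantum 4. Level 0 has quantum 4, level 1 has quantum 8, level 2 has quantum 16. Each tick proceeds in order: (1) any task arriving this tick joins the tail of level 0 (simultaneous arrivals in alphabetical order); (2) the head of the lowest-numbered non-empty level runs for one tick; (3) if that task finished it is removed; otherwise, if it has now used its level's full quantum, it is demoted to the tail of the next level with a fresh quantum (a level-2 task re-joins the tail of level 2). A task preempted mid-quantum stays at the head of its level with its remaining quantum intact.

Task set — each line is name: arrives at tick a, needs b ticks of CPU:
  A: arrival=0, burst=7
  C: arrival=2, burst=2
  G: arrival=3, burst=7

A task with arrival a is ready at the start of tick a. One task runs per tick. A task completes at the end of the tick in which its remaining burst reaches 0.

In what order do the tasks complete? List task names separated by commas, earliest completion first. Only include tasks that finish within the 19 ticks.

completion order = C, A, G

t=0: L0/L1/L2 = A/-/- → run A
t=1: L0/L1/L2 = A/-/- → run A
t=2: L0/L1/L2 = AC/-/- → run A
t=3: L0/L1/L2 = ACG/-/- → run A
t=4: L0/L1/L2 = CG/A/- → run C
t=5: L0/L1/L2 = CG/A/- → run C
t=6: L0/L1/L2 = G/A/- → run G
t=7: L0/L1/L2 = G/A/- → run G
t=8: L0/L1/L2 = G/A/- → run G
t=9: L0/L1/L2 = G/A/- → run G
t=10: L0/L1/L2 = -/AG/- → run A
t=11: L0/L1/L2 = -/AG/- → run A
t=12: L0/L1/L2 = -/AG/- → run A
t=13: L0/L1/L2 = -/G/- → run G
t=14: L0/L1/L2 = -/G/- → run G
t=15: L0/L1/L2 = -/G/- → run G
t=16: (idle)
t=17: (idle)
t=18: (idle)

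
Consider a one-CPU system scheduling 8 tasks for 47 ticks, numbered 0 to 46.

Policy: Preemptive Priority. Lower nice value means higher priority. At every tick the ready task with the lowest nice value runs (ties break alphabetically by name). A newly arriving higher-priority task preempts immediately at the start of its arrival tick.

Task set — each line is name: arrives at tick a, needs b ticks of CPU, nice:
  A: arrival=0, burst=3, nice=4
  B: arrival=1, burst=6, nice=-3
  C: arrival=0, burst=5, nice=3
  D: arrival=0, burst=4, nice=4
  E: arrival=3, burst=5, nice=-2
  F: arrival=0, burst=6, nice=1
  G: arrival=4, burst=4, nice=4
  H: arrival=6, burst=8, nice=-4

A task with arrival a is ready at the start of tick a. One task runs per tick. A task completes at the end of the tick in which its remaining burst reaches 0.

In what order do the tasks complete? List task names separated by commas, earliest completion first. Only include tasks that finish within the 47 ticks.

t=0: ready={A,C,D,F} → run F
t=1: ready={A,B,C,D,F} → run B
t=2: ready={A,B,C,D,F} → run B
t=3: ready={A,B,C,D,E,F} → run B
t=4: ready={A,B,C,D,E,F,G} → run B
t=5: ready={A,B,C,D,E,F,G} → run B
t=6: ready={A,B,C,D,E,F,G,H} → run H
t=7: ready={A,B,C,D,E,F,G,H} → run H
t=8: ready={A,B,C,D,E,F,G,H} → run H
t=9: ready={A,B,C,D,E,F,G,H} → run H
t=10: ready={A,B,C,D,E,F,G,H} → run H
t=11: ready={A,B,C,D,E,F,G,H} → run H
t=12: ready={A,B,C,D,E,F,G,H} → run H
t=13: ready={A,B,C,D,E,F,G,H} → run H
t=14: ready={A,B,C,D,E,F,G} → run B
t=15: ready={A,C,D,E,F,G} → run E
t=16: ready={A,C,D,E,F,G} → run E
t=17: ready={A,C,D,E,F,G} → run E
t=18: ready={A,C,D,E,F,G} → run E
t=19: ready={A,C,D,E,F,G} → run E
t=20: ready={A,C,D,F,G} → run F
t=21: ready={A,C,D,F,G} → run F
t=22: ready={A,C,D,F,G} → run F
t=23: ready={A,C,D,F,G} → run F
t=24: ready={A,C,D,F,G} → run F
t=25: ready={A,C,D,G} → run C
t=26: ready={A,C,D,G} → run C
t=27: ready={A,C,D,G} → run C
t=28: ready={A,C,D,G} → run C
t=29: ready={A,C,D,G} → run C
t=30: ready={A,D,G} → run A
t=31: ready={A,D,G} → run A
t=32: ready={A,D,G} → run A
t=33: ready={D,G} → run D
t=34: ready={D,G} → run D
t=35: ready={D,G} → run D
t=36: ready={D,G} → run D
t=37: ready={G} → run G
t=38: ready={G} → run G
t=39: ready={G} → run G
t=40: ready={G} → run G
t=41: (idle)
t=42: (idle)
t=43: (idle)
t=44: (idle)
t=45: (idle)
t=46: (idle)

completion order = H, B, E, F, C, A, D, G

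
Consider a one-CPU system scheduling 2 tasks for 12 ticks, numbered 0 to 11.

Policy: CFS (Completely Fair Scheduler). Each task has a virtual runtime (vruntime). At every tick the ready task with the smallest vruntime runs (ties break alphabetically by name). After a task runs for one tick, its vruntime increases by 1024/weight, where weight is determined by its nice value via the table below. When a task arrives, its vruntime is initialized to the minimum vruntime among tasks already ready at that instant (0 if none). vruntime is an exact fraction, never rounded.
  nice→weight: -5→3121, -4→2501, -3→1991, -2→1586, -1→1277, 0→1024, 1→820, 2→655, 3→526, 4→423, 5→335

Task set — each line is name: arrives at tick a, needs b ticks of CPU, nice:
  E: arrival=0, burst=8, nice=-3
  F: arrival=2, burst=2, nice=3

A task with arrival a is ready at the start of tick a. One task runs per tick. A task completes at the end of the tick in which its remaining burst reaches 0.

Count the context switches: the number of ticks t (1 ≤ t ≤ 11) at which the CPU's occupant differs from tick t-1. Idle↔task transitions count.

t=0: vr[E=0] → run E
t=1: vr[E=1024/1991] → run E
t=2: vr[E=2048/1991 F=2048/1991] → run E
t=3: vr[E=3072/1991 F=2048/1991] → run F
t=4: vr[E=3072/1991 F=1558016/523633] → run E
t=5: vr[E=4096/1991 F=1558016/523633] → run E
t=6: vr[E=5120/1991 F=1558016/523633] → run E
t=7: vr[E=6144/1991 F=1558016/523633] → run F
t=8: vr[E=6144/1991] → run E
t=9: vr[E=7168/1991] → run E
t=10: (idle)
t=11: (idle)

context switches = 5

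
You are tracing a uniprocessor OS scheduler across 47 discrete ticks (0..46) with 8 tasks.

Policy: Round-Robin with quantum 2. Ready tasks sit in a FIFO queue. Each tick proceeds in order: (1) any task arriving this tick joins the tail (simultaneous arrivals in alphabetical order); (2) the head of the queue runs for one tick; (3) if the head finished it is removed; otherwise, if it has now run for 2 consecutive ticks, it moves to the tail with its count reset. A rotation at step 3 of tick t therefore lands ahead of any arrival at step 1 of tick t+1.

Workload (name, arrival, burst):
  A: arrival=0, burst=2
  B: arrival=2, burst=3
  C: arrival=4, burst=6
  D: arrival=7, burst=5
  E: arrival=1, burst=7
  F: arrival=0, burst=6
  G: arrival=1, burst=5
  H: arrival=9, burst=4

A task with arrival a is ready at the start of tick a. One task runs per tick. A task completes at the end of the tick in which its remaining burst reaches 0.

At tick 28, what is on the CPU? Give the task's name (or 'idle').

t=0: queue=[A,F] q_used=0 → run A
t=1: queue=[A,F,E,G] q_used=1 → run A
t=2: queue=[F,E,G,B] q_used=0 → run F
t=3: queue=[F,E,G,B] q_used=1 → run F
t=4: queue=[E,G,B,F,C] q_used=0 → run E
t=5: queue=[E,G,B,F,C] q_used=1 → run E
t=6: queue=[G,B,F,C,E] q_used=0 → run G
t=7: queue=[G,B,F,C,E,D] q_used=1 → run G
t=8: queue=[B,F,C,E,D,G] q_used=0 → run B
t=9: queue=[B,F,C,E,D,G,H] q_used=1 → run B
t=10: queue=[F,C,E,D,G,H,B] q_used=0 → run F
t=11: queue=[F,C,E,D,G,H,B] q_used=1 → run F
t=12: queue=[C,E,D,G,H,B,F] q_used=0 → run C
t=13: queue=[C,E,D,G,H,B,F] q_used=1 → run C
t=14: queue=[E,D,G,H,B,F,C] q_used=0 → run E
t=15: queue=[E,D,G,H,B,F,C] q_used=1 → run E
t=16: queue=[D,G,H,B,F,C,E] q_used=0 → run D
t=17: queue=[D,G,H,B,F,C,E] q_used=1 → run D
t=18: queue=[G,H,B,F,C,E,D] q_used=0 → run G
t=19: queue=[G,H,B,F,C,E,D] q_used=1 → run G
t=20: queue=[H,B,F,C,E,D,G] q_used=0 → run H
t=21: queue=[H,B,F,C,E,D,G] q_used=1 → run H
t=22: queue=[B,F,C,E,D,G,H] q_used=0 → run B
t=23: queue=[F,C,E,D,G,H] q_used=0 → run F
t=24: queue=[F,C,E,D,G,H] q_used=1 → run F
t=25: queue=[C,E,D,G,H] q_used=0 → run C
t=26: queue=[C,E,D,G,H] q_used=1 → run C
t=27: queue=[E,D,G,H,C] q_used=0 → run E
t=28: queue=[E,D,G,H,C] q_used=1 → run E
t=29: queue=[D,G,H,C,E] q_used=0 → run D
t=30: queue=[D,G,H,C,E] q_used=1 → run D
t=31: queue=[G,H,C,E,D] q_used=0 → run G
t=32: queue=[H,C,E,D] q_used=0 → run H
t=33: queue=[H,C,E,D] q_used=1 → run H
t=34: queue=[C,E,D] q_used=0 → run C
t=35: queue=[C,E,D] q_used=1 → run C
t=36: queue=[E,D] q_used=0 → run E
t=37: queue=[D] q_used=0 → run D
t=38: (idle)
t=39: (idle)
t=40: (idle)
t=41: (idle)
t=42: (idle)
t=43: (idle)
t=44: (idle)
t=45: (idle)
t=46: (idle)

running at tick 28 = E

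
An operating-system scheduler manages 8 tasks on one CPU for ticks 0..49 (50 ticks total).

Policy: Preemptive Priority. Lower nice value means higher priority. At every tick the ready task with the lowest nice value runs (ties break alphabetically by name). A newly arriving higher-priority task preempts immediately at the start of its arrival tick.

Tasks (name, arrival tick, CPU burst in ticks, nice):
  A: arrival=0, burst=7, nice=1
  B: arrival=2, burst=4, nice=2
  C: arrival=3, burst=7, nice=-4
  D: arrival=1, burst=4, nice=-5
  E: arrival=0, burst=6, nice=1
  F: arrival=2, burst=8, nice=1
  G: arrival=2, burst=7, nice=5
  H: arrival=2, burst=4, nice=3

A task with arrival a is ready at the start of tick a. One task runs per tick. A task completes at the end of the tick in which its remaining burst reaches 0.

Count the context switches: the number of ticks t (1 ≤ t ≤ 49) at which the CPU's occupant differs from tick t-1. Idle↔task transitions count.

t=0: ready={A,E} → run A
t=1: ready={A,D,E} → run D
t=2: ready={A,B,D,E,F,G,H} → run D
t=3: ready={A,B,C,D,E,F,G,H} → run D
t=4: ready={A,B,C,D,E,F,G,H} → run D
t=5: ready={A,B,C,E,F,G,H} → run C
t=6: ready={A,B,C,E,F,G,H} → run C
t=7: ready={A,B,C,E,F,G,H} → run C
t=8: ready={A,B,C,E,F,G,H} → run C
t=9: ready={A,B,C,E,F,G,H} → run C
t=10: ready={A,B,C,E,F,G,H} → run C
t=11: ready={A,B,C,E,F,G,H} → run C
t=12: ready={A,B,E,F,G,H} → run A
t=13: ready={A,B,E,F,G,H} → run A
t=14: ready={A,B,E,F,G,H} → run A
t=15: ready={A,B,E,F,G,H} → run A
t=16: ready={A,B,E,F,G,H} → run A
t=17: ready={A,B,E,F,G,H} → run A
t=18: ready={B,E,F,G,H} → run E
t=19: ready={B,E,F,G,H} → run E
t=20: ready={B,E,F,G,H} → run E
t=21: ready={B,E,F,G,H} → run E
t=22: ready={B,E,F,G,H} → run E
t=23: ready={B,E,F,G,H} → run E
t=24: ready={B,F,G,H} → run F
t=25: ready={B,F,G,H} → run F
t=26: ready={B,F,G,H} → run F
t=27: ready={B,F,G,H} → run F
t=28: ready={B,F,G,H} → run F
t=29: ready={B,F,G,H} → run F
t=30: ready={B,F,G,H} → run F
t=31: ready={B,F,G,H} → run F
t=32: ready={B,G,H} → run B
t=33: ready={B,G,H} → run B
t=34: ready={B,G,H} → run B
t=35: ready={B,G,H} → run B
t=36: ready={G,H} → run H
t=37: ready={G,H} → run H
t=38: ready={G,H} → run H
t=39: ready={G,H} → run H
t=40: ready={G} → run G
t=41: ready={G} → run G
t=42: ready={G} → run G
t=43: ready={G} → run G
t=44: ready={G} → run G
t=45: ready={G} → run G
t=46: ready={G} → run G
t=47: (idle)
t=48: (idle)
t=49: (idle)

context switches = 9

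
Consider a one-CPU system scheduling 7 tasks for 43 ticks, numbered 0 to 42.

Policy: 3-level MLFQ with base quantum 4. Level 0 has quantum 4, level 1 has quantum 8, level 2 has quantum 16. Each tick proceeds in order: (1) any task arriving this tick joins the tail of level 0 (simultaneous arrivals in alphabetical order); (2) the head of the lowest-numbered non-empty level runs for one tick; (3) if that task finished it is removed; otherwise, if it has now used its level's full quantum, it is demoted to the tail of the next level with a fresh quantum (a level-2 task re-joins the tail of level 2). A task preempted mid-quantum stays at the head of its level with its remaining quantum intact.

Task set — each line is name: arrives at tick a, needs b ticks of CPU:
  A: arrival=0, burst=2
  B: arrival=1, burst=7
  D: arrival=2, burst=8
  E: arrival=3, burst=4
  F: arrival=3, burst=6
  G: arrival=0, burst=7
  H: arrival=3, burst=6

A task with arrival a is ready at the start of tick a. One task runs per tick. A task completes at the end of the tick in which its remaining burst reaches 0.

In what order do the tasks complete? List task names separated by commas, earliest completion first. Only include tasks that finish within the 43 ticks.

completion order = A, E, G, B, D, F, H

t=0: L0/L1/L2 = AG/-/- → run A
t=1: L0/L1/L2 = AGB/-/- → run A
t=2: L0/L1/L2 = GBD/-/- → run G
t=3: L0/L1/L2 = GBDEFH/-/- → run G
t=4: L0/L1/L2 = GBDEFH/-/- → run G
t=5: L0/L1/L2 = GBDEFH/-/- → run G
t=6: L0/L1/L2 = BDEFH/G/- → run B
t=7: L0/L1/L2 = BDEFH/G/- → run B
t=8: L0/L1/L2 = BDEFH/G/- → run B
t=9: L0/L1/L2 = BDEFH/G/- → run B
t=10: L0/L1/L2 = DEFH/GB/- → run D
t=11: L0/L1/L2 = DEFH/GB/- → run D
t=12: L0/L1/L2 = DEFH/GB/- → run D
t=13: L0/L1/L2 = DEFH/GB/- → run D
t=14: L0/L1/L2 = EFH/GBD/- → run E
t=15: L0/L1/L2 = EFH/GBD/- → run E
t=16: L0/L1/L2 = EFH/GBD/- → run E
t=17: L0/L1/L2 = EFH/GBD/- → run E
t=18: L0/L1/L2 = FH/GBD/- → run F
t=19: L0/L1/L2 = FH/GBD/- → run F
t=20: L0/L1/L2 = FH/GBD/- → run F
t=21: L0/L1/L2 = FH/GBD/- → run F
t=22: L0/L1/L2 = H/GBDF/- → run H
t=23: L0/L1/L2 = H/GBDF/- → run H
t=24: L0/L1/L2 = H/GBDF/- → run H
t=25: L0/L1/L2 = H/GBDF/- → run H
t=26: L0/L1/L2 = -/GBDFH/- → run G
t=27: L0/L1/L2 = -/GBDFH/- → run G
t=28: L0/L1/L2 = -/GBDFH/- → run G
t=29: L0/L1/L2 = -/BDFH/- → run B
t=30: L0/L1/L2 = -/BDFH/- → run B
t=31: L0/L1/L2 = -/BDFH/- → run B
t=32: L0/L1/L2 = -/DFH/- → run D
t=33: L0/L1/L2 = -/DFH/- → run D
t=34: L0/L1/L2 = -/DFH/- → run D
t=35: L0/L1/L2 = -/DFH/- → run D
t=36: L0/L1/L2 = -/FH/- → run F
t=37: L0/L1/L2 = -/FH/- → run F
t=38: L0/L1/L2 = -/H/- → run H
t=39: L0/L1/L2 = -/H/- → run H
t=40: (idle)
t=41: (idle)
t=42: (idle)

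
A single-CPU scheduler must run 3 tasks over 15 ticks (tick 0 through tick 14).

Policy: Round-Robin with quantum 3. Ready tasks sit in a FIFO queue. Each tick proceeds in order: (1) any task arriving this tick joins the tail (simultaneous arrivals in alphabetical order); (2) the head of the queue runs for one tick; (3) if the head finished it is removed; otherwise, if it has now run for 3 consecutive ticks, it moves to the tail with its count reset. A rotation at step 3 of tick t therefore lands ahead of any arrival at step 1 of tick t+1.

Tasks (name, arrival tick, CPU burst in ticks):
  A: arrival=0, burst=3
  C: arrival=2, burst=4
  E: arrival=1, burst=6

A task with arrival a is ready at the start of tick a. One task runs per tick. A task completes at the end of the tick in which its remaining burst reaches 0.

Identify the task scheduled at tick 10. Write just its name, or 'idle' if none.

running at tick 10 = E

t=0: queue=[A] q_used=0 → run A
t=1: queue=[A,E] q_used=1 → run A
t=2: queue=[A,E,C] q_used=2 → run A
t=3: queue=[E,C] q_used=0 → run E
t=4: queue=[E,C] q_used=1 → run E
t=5: queue=[E,C] q_used=2 → run E
t=6: queue=[C,E] q_used=0 → run C
t=7: queue=[C,E] q_used=1 → run C
t=8: queue=[C,E] q_used=2 → run C
t=9: queue=[E,C] q_used=0 → run E
t=10: queue=[E,C] q_used=1 → run E
t=11: queue=[E,C] q_used=2 → run E
t=12: queue=[C] q_used=0 → run C
t=13: (idle)
t=14: (idle)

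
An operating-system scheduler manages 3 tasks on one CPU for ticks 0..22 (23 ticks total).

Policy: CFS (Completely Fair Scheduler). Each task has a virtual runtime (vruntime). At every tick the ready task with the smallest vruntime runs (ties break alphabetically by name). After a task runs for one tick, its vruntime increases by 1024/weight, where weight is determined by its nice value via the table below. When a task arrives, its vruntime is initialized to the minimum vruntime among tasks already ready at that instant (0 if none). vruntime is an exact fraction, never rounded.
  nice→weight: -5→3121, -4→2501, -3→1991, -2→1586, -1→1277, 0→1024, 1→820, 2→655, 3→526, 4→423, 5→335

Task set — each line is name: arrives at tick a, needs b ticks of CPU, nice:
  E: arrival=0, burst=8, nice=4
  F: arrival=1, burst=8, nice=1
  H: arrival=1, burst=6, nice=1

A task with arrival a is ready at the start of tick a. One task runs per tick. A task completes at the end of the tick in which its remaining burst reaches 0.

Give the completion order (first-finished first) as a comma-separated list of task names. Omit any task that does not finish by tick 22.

completion order = H, F, E

t=0: vr[E=0] → run E
t=1: vr[E=1024/423 F=1024/423 H=1024/423] → run E
t=2: vr[E=2048/423 F=1024/423 H=1024/423] → run F
t=3: vr[E=2048/423 F=318208/86715 H=1024/423] → run H
t=4: vr[E=2048/423 F=318208/86715 H=318208/86715] → run F
t=5: vr[E=2048/423 F=426496/86715 H=318208/86715] → run H
t=6: vr[E=2048/423 F=426496/86715 H=426496/86715] → run E
t=7: vr[E=1024/141 F=426496/86715 H=426496/86715] → run F
t=8: vr[E=1024/141 F=534784/86715 H=426496/86715] → run H
t=9: vr[E=1024/141 F=534784/86715 H=534784/86715] → run F
t=10: vr[E=1024/141 F=643072/86715 H=534784/86715] → run H
t=11: vr[E=1024/141 F=643072/86715 H=643072/86715] → run E
t=12: vr[E=4096/423 F=643072/86715 H=643072/86715] → run F
t=13: vr[E=4096/423 F=150272/17343 H=643072/86715] → run H
t=14: vr[E=4096/423 F=150272/17343 H=150272/17343] → run F
t=15: vr[E=4096/423 F=859648/86715 H=150272/17343] → run H
t=16: vr[E=4096/423 F=859648/86715] → run E
t=17: vr[E=5120/423 F=859648/86715] → run F
t=18: vr[E=5120/423 F=967936/86715] → run F
t=19: vr[E=5120/423] → run E
t=20: vr[E=2048/141] → run E
t=21: vr[E=7168/423] → run E
t=22: (idle)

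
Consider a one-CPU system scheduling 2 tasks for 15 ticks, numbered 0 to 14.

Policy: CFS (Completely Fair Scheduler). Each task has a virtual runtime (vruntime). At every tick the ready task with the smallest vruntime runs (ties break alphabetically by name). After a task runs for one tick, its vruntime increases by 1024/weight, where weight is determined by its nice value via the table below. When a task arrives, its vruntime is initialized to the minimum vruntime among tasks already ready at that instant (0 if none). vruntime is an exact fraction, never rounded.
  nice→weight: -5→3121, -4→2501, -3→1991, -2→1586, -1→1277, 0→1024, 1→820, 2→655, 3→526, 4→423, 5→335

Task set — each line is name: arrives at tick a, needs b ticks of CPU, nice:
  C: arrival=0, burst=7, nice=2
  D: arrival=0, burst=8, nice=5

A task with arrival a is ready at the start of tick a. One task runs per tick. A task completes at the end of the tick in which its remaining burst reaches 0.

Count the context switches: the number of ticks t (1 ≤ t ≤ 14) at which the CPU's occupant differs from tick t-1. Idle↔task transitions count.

t=0: vr[C=0 D=0] → run C
t=1: vr[C=1024/655 D=0] → run D
t=2: vr[C=1024/655 D=1024/335] → run C
t=3: vr[C=2048/655 D=1024/335] → run D
t=4: vr[C=2048/655 D=2048/335] → run C
t=5: vr[C=3072/655 D=2048/335] → run C
t=6: vr[C=4096/655 D=2048/335] → run D
t=7: vr[C=4096/655 D=3072/335] → run C
t=8: vr[C=1024/131 D=3072/335] → run C
t=9: vr[C=6144/655 D=3072/335] → run D
t=10: vr[C=6144/655 D=4096/335] → run C
t=11: vr[D=4096/335] → run D
t=12: vr[D=1024/67] → run D
t=13: vr[D=6144/335] → run D
t=14: vr[D=7168/335] → run D

context switches = 9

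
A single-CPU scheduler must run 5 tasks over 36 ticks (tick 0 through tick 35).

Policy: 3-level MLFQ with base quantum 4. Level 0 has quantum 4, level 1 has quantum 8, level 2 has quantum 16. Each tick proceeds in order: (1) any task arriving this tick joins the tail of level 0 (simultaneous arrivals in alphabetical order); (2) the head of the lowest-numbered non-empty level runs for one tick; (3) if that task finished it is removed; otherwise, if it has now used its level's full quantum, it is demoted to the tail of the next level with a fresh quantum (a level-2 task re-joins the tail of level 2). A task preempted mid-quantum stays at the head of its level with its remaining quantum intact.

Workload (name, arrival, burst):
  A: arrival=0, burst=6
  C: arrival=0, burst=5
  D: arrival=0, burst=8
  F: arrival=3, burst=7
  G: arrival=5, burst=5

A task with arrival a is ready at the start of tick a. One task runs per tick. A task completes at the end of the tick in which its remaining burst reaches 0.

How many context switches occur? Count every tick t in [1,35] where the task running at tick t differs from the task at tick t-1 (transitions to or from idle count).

context switches = 10

t=0: L0/L1/L2 = ACD/-/- → run A
t=1: L0/L1/L2 = ACD/-/- → run A
t=2: L0/L1/L2 = ACD/-/- → run A
t=3: L0/L1/L2 = ACDF/-/- → run A
t=4: L0/L1/L2 = CDF/A/- → run C
t=5: L0/L1/L2 = CDFG/A/- → run C
t=6: L0/L1/L2 = CDFG/A/- → run C
t=7: L0/L1/L2 = CDFG/A/- → run C
t=8: L0/L1/L2 = DFG/AC/- → run D
t=9: L0/L1/L2 = DFG/AC/- → run D
t=10: L0/L1/L2 = DFG/AC/- → run D
t=11: L0/L1/L2 = DFG/AC/- → run D
t=12: L0/L1/L2 = FG/ACD/- → run F
t=13: L0/L1/L2 = FG/ACD/- → run F
t=14: L0/L1/L2 = FG/ACD/- → run F
t=15: L0/L1/L2 = FG/ACD/- → run F
t=16: L0/L1/L2 = G/ACDF/- → run G
t=17: L0/L1/L2 = G/ACDF/- → run G
t=18: L0/L1/L2 = G/ACDF/- → run G
t=19: L0/L1/L2 = G/ACDF/- → run G
t=20: L0/L1/L2 = -/ACDFG/- → run A
t=21: L0/L1/L2 = -/ACDFG/- → run A
t=22: L0/L1/L2 = -/CDFG/- → run C
t=23: L0/L1/L2 = -/DFG/- → run D
t=24: L0/L1/L2 = -/DFG/- → run D
t=25: L0/L1/L2 = -/DFG/- → run D
t=26: L0/L1/L2 = -/DFG/- → run D
t=27: L0/L1/L2 = -/FG/- → run F
t=28: L0/L1/L2 = -/FG/- → run F
t=29: L0/L1/L2 = -/FG/- → run F
t=30: L0/L1/L2 = -/G/- → run G
t=31: (idle)
t=32: (idle)
t=33: (idle)
t=34: (idle)
t=35: (idle)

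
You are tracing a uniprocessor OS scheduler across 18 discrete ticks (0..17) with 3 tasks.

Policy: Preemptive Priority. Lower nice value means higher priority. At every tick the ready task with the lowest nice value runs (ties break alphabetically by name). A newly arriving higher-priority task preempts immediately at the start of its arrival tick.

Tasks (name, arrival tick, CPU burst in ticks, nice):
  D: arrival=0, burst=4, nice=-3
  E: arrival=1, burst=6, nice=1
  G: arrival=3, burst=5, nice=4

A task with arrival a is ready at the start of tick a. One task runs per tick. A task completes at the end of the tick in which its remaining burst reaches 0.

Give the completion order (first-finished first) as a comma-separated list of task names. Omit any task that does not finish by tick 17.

completion order = D, E, G

t=0: ready={D} → run D
t=1: ready={D,E} → run D
t=2: ready={D,E} → run D
t=3: ready={D,E,G} → run D
t=4: ready={E,G} → run E
t=5: ready={E,G} → run E
t=6: ready={E,G} → run E
t=7: ready={E,G} → run E
t=8: ready={E,G} → run E
t=9: ready={E,G} → run E
t=10: ready={G} → run G
t=11: ready={G} → run G
t=12: ready={G} → run G
t=13: ready={G} → run G
t=14: ready={G} → run G
t=15: (idle)
t=16: (idle)
t=17: (idle)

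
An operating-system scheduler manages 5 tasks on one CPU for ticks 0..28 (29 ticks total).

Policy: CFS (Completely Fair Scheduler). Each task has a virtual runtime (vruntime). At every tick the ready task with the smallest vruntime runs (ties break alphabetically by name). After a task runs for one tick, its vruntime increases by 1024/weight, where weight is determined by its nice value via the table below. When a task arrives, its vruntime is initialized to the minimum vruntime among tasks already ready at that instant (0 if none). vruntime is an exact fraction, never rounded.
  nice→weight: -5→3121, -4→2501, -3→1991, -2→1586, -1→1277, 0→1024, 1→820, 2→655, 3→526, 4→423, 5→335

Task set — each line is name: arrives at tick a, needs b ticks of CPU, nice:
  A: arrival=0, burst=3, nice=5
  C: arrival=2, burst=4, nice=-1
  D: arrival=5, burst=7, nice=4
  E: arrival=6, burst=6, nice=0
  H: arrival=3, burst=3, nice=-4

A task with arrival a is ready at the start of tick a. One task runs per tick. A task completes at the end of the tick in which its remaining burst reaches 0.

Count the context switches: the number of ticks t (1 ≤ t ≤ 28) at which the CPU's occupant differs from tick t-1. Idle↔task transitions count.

context switches = 16

t=0: vr[A=0] → run A
t=1: vr[A=1024/335] → run A
t=2: vr[A=2048/335 C=2048/335] → run A
t=3: vr[C=2048/335 H=2048/335] → run C
t=4: vr[C=2958336/427795 H=2048/335] → run H
t=5: vr[C=2958336/427795 D=5465088/837835 H=5465088/837835] → run D
t=6: vr[C=2958336/427795 D=3169675264/354404205 E=5465088/837835 H=5465088/837835] → run E
t=7: vr[C=2958336/427795 D=3169675264/354404205 E=6302923/837835 H=5465088/837835] → run H
t=8: vr[C=2958336/427795 D=3169675264/354404205 E=6302923/837835 H=5808128/837835] → run C
t=9: vr[C=3301376/427795 D=3169675264/354404205 E=6302923/837835 H=5808128/837835] → run H
t=10: vr[C=3301376/427795 D=3169675264/354404205 E=6302923/837835] → run E
t=11: vr[C=3301376/427795 D=3169675264/354404205 E=7140758/837835] → run C
t=12: vr[C=3644416/427795 D=3169675264/354404205 E=7140758/837835] → run C
t=13: vr[D=3169675264/354404205 E=7140758/837835] → run E
t=14: vr[D=3169675264/354404205 E=7978593/837835] → run D
t=15: vr[D=4027618304/354404205 E=7978593/837835] → run E
t=16: vr[D=4027618304/354404205 E=8816428/837835] → run E
t=17: vr[D=4027618304/354404205 E=9654263/837835] → run D
t=18: vr[D=1628520448/118134735 E=9654263/837835] → run E
t=19: vr[D=1628520448/118134735] → run D
t=20: vr[D=5743504384/354404205] → run D
t=21: vr[D=6601447424/354404205] → run D
t=22: vr[D=2486463488/118134735] → run D
t=23: (idle)
t=24: (idle)
t=25: (idle)
t=26: (idle)
t=27: (idle)
t=28: (idle)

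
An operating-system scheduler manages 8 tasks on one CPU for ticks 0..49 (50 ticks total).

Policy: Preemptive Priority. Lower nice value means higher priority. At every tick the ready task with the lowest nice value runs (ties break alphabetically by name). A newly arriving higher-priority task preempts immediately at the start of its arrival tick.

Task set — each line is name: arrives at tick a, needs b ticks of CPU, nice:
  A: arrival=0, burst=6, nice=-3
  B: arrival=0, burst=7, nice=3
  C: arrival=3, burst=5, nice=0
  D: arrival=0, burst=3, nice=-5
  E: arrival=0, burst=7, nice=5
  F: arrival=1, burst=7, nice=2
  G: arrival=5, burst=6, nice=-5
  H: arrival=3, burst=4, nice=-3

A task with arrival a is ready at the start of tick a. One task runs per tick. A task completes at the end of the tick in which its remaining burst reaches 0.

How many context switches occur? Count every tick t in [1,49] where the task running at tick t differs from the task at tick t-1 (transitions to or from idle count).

context switches = 9

t=0: ready={A,B,D,E} → run D
t=1: ready={A,B,D,E,F} → run D
t=2: ready={A,B,D,E,F} → run D
t=3: ready={A,B,C,E,F,H} → run A
t=4: ready={A,B,C,E,F,H} → run A
t=5: ready={A,B,C,E,F,G,H} → run G
t=6: ready={A,B,C,E,F,G,H} → run G
t=7: ready={A,B,C,E,F,G,H} → run G
t=8: ready={A,B,C,E,F,G,H} → run G
t=9: ready={A,B,C,E,F,G,H} → run G
t=10: ready={A,B,C,E,F,G,H} → run G
t=11: ready={A,B,C,E,F,H} → run A
t=12: ready={A,B,C,E,F,H} → run A
t=13: ready={A,B,C,E,F,H} → run A
t=14: ready={A,B,C,E,F,H} → run A
t=15: ready={B,C,E,F,H} → run H
t=16: ready={B,C,E,F,H} → run H
t=17: ready={B,C,E,F,H} → run H
t=18: ready={B,C,E,F,H} → run H
t=19: ready={B,C,E,F} → run C
t=20: ready={B,C,E,F} → run C
t=21: ready={B,C,E,F} → run C
t=22: ready={B,C,E,F} → run C
t=23: ready={B,C,E,F} → run C
t=24: ready={B,E,F} → run F
t=25: ready={B,E,F} → run F
t=26: ready={B,E,F} → run F
t=27: ready={B,E,F} → run F
t=28: ready={B,E,F} → run F
t=29: ready={B,E,F} → run F
t=30: ready={B,E,F} → run F
t=31: ready={B,E} → run B
t=32: ready={B,E} → run B
t=33: ready={B,E} → run B
t=34: ready={B,E} → run B
t=35: ready={B,E} → run B
t=36: ready={B,E} → run B
t=37: ready={B,E} → run B
t=38: ready={E} → run E
t=39: ready={E} → run E
t=40: ready={E} → run E
t=41: ready={E} → run E
t=42: ready={E} → run E
t=43: ready={E} → run E
t=44: ready={E} → run E
t=45: (idle)
t=46: (idle)
t=47: (idle)
t=48: (idle)
t=49: (idle)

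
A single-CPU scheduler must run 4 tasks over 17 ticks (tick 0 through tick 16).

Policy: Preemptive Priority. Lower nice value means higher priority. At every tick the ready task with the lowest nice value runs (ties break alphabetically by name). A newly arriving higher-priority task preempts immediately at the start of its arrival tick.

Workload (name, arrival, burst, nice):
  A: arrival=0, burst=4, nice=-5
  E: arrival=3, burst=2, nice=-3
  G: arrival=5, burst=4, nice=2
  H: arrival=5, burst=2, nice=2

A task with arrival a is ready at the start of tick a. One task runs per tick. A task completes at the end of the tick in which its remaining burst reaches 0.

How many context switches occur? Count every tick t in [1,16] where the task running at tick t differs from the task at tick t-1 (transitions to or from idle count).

t=0: ready={A} → run A
t=1: ready={A} → run A
t=2: ready={A} → run A
t=3: ready={A,E} → run A
t=4: ready={E} → run E
t=5: ready={E,G,H} → run E
t=6: ready={G,H} → run G
t=7: ready={G,H} → run G
t=8: ready={G,H} → run G
t=9: ready={G,H} → run G
t=10: ready={H} → run H
t=11: ready={H} → run H
t=12: (idle)
t=13: (idle)
t=14: (idle)
t=15: (idle)
t=16: (idle)

context switches = 4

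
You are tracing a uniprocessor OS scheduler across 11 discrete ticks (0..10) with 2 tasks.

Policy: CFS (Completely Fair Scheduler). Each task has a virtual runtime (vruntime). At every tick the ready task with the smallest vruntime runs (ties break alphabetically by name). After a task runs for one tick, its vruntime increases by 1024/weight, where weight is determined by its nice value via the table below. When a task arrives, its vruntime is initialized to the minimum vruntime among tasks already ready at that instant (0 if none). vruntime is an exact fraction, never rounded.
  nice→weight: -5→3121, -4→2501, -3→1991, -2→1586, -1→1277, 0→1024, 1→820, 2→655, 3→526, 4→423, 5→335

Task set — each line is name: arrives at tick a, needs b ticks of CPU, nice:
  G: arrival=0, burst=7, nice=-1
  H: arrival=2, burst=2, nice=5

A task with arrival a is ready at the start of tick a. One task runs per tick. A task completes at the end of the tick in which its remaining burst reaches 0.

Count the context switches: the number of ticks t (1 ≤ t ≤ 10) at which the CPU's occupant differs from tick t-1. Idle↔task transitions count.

t=0: vr[G=0] → run G
t=1: vr[G=1024/1277] → run G
t=2: vr[G=2048/1277 H=2048/1277] → run G
t=3: vr[G=3072/1277 H=2048/1277] → run H
t=4: vr[G=3072/1277 H=1993728/427795] → run G
t=5: vr[G=4096/1277 H=1993728/427795] → run G
t=6: vr[G=5120/1277 H=1993728/427795] → run G
t=7: vr[G=6144/1277 H=1993728/427795] → run H
t=8: vr[G=6144/1277] → run G
t=9: (idle)
t=10: (idle)

context switches = 5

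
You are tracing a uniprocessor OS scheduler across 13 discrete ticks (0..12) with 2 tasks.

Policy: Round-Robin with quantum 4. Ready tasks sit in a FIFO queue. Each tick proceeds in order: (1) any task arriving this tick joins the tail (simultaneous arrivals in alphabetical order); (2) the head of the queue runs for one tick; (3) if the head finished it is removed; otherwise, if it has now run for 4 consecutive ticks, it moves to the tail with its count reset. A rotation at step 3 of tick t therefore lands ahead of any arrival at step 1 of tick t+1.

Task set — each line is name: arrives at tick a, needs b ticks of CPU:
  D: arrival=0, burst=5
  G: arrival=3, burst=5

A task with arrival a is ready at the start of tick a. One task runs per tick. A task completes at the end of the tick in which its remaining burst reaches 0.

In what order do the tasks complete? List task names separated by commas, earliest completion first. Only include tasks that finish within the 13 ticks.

t=0: queue=[D] q_used=0 → run D
t=1: queue=[D] q_used=1 → run D
t=2: queue=[D] q_used=2 → run D
t=3: queue=[D,G] q_used=3 → run D
t=4: queue=[G,D] q_used=0 → run G
t=5: queue=[G,D] q_used=1 → run G
t=6: queue=[G,D] q_used=2 → run G
t=7: queue=[G,D] q_used=3 → run G
t=8: queue=[D,G] q_used=0 → run D
t=9: queue=[G] q_used=0 → run G
t=10: (idle)
t=11: (idle)
t=12: (idle)

completion order = D, G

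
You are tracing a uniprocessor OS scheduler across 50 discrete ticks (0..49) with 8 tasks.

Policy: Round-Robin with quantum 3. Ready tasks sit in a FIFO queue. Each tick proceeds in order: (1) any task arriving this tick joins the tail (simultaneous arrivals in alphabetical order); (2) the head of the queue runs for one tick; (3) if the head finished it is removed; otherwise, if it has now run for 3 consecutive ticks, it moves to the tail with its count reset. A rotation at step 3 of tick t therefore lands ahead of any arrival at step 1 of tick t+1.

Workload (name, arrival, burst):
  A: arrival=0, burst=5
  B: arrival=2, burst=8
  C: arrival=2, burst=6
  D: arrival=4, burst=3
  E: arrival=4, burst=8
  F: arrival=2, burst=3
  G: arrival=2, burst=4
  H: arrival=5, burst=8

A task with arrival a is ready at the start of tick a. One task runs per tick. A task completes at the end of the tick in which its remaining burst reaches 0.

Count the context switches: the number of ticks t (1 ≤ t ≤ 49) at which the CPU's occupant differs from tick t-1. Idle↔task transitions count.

context switches = 17

t=0: queue=[A] q_used=0 → run A
t=1: queue=[A] q_used=1 → run A
t=2: queue=[A,B,C,F,G] q_used=2 → run A
t=3: queue=[B,C,F,G,A] q_used=0 → run B
t=4: queue=[B,C,F,G,A,D,E] q_used=1 → run B
t=5: queue=[B,C,F,G,A,D,E,H] q_used=2 → run B
t=6: queue=[C,F,G,A,D,E,H,B] q_used=0 → run C
t=7: queue=[C,F,G,A,D,E,H,B] q_used=1 → run C
t=8: queue=[C,F,G,A,D,E,H,B] q_used=2 → run C
t=9: queue=[F,G,A,D,E,H,B,C] q_used=0 → run F
t=10: queue=[F,G,A,D,E,H,B,C] q_used=1 → run F
t=11: queue=[F,G,A,D,E,H,B,C] q_used=2 → run F
t=12: queue=[G,A,D,E,H,B,C] q_used=0 → run G
t=13: queue=[G,A,D,E,H,B,C] q_used=1 → run G
t=14: queue=[G,A,D,E,H,B,C] q_used=2 → run G
t=15: queue=[A,D,E,H,B,C,G] q_used=0 → run A
t=16: queue=[A,D,E,H,B,C,G] q_used=1 → run A
t=17: queue=[D,E,H,B,C,G] q_used=0 → run D
t=18: queue=[D,E,H,B,C,G] q_used=1 → run D
t=19: queue=[D,E,H,B,C,G] q_used=2 → run D
t=20: queue=[E,H,B,C,G] q_used=0 → run E
t=21: queue=[E,H,B,C,G] q_used=1 → run E
t=22: queue=[E,H,B,C,G] q_used=2 → run E
t=23: queue=[H,B,C,G,E] q_used=0 → run H
t=24: queue=[H,B,C,G,E] q_used=1 → run H
t=25: queue=[H,B,C,G,E] q_used=2 → run H
t=26: queue=[B,C,G,E,H] q_used=0 → run B
t=27: queue=[B,C,G,E,H] q_used=1 → run B
t=28: queue=[B,C,G,E,H] q_used=2 → run B
t=29: queue=[C,G,E,H,B] q_used=0 → run C
t=30: queue=[C,G,E,H,B] q_used=1 → run C
t=31: queue=[C,G,E,H,B] q_used=2 → run C
t=32: queue=[G,E,H,B] q_used=0 → run G
t=33: queue=[E,H,B] q_used=0 → run E
t=34: queue=[E,H,B] q_used=1 → run E
t=35: queue=[E,H,B] q_used=2 → run E
t=36: queue=[H,B,E] q_used=0 → run H
t=37: queue=[H,B,E] q_used=1 → run H
t=38: queue=[H,B,E] q_used=2 → run H
t=39: queue=[B,E,H] q_used=0 → run B
t=40: queue=[B,E,H] q_used=1 → run B
t=41: queue=[E,H] q_used=0 → run E
t=42: queue=[E,H] q_used=1 → run E
t=43: queue=[H] q_used=0 → run H
t=44: queue=[H] q_used=1 → run H
t=45: (idle)
t=46: (idle)
t=47: (idle)
t=48: (idle)
t=49: (idle)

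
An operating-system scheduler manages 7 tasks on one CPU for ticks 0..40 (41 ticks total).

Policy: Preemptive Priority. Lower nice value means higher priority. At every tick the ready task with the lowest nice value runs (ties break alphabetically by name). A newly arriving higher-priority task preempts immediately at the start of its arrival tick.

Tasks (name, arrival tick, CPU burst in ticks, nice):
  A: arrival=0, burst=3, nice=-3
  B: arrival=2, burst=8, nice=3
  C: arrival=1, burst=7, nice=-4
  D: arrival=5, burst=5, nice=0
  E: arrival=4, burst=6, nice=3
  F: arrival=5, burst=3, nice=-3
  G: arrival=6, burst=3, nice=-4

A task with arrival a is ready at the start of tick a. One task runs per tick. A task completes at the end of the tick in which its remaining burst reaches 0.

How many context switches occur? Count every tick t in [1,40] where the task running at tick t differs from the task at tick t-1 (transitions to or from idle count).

context switches = 8

t=0: ready={A} → run A
t=1: ready={A,C} → run C
t=2: ready={A,B,C} → run C
t=3: ready={A,B,C} → run C
t=4: ready={A,B,C,E} → run C
t=5: ready={A,B,C,D,E,F} → run C
t=6: ready={A,B,C,D,E,F,G} → run C
t=7: ready={A,B,C,D,E,F,G} → run C
t=8: ready={A,B,D,E,F,G} → run G
t=9: ready={A,B,D,E,F,G} → run G
t=10: ready={A,B,D,E,F,G} → run G
t=11: ready={A,B,D,E,F} → run A
t=12: ready={A,B,D,E,F} → run A
t=13: ready={B,D,E,F} → run F
t=14: ready={B,D,E,F} → run F
t=15: ready={B,D,E,F} → run F
t=16: ready={B,D,E} → run D
t=17: ready={B,D,E} → run D
t=18: ready={B,D,E} → run D
t=19: ready={B,D,E} → run D
t=20: ready={B,D,E} → run D
t=21: ready={B,E} → run B
t=22: ready={B,E} → run B
t=23: ready={B,E} → run B
t=24: ready={B,E} → run B
t=25: ready={B,E} → run B
t=26: ready={B,E} → run B
t=27: ready={B,E} → run B
t=28: ready={B,E} → run B
t=29: ready={E} → run E
t=30: ready={E} → run E
t=31: ready={E} → run E
t=32: ready={E} → run E
t=33: ready={E} → run E
t=34: ready={E} → run E
t=35: (idle)
t=36: (idle)
t=37: (idle)
t=38: (idle)
t=39: (idle)
t=40: (idle)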